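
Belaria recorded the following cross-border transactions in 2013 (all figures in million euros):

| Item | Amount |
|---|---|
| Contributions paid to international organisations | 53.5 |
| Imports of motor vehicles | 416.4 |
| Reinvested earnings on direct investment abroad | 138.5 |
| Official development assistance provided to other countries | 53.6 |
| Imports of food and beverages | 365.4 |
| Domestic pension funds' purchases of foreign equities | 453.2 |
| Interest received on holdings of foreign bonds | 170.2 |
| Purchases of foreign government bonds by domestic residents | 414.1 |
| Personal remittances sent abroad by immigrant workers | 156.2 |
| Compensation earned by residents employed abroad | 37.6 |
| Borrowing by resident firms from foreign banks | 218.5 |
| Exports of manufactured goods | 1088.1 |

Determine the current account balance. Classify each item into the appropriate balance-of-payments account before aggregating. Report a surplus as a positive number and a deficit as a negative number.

389.3

Goods: 1088.1 - 416.4 - 365.4 = 306.3
Primary income: 170.2 + 37.6 + 138.5 = 346.3
Secondary income: -53.6 - 53.5 - 156.2 = -263.3
Current account = 306.3 + 346.3 + (-263.3) = 389.3
(Excluded from the current account — financial account: domestic pension funds' purchases of foreign equities 453.2, purchases of foreign government bonds by domestic residents 414.1, borrowing by resident firms from foreign banks 218.5.)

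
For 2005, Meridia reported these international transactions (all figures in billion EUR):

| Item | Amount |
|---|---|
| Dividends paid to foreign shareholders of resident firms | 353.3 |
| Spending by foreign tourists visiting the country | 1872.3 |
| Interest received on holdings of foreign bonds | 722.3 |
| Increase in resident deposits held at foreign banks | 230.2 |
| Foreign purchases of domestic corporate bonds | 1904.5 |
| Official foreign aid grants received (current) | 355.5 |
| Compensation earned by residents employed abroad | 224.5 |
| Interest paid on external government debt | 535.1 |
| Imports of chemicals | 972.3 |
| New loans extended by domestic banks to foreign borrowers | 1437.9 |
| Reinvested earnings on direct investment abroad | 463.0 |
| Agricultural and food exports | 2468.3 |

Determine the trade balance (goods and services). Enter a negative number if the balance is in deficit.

3368.3

Goods: -972.3 + 2468.3 = 1496.0
Services: 1872.3
Trade balance = 1496.0 + 1872.3 = 3368.3
(Excluded from the trade balance — primary income: dividends paid to foreign shareholders of resident firms 353.3, interest received on holdings of foreign bonds 722.3, compensation earned by residents employed abroad 224.5, interest paid on external government debt 535.1, reinvested earnings on direct investment abroad 463.0; financial account: increase in resident deposits held at foreign banks 230.2, foreign purchases of domestic corporate bonds 1904.5, new loans extended by domestic banks to foreign borrowers 1437.9; secondary income: official foreign aid grants received (current) 355.5.)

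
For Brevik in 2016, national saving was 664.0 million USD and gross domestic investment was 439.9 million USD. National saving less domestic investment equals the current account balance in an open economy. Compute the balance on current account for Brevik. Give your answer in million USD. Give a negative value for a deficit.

224.1

S - I = CA (net lending to the rest of the world).
CA = S - I = 664.0 - 439.9 = 224.1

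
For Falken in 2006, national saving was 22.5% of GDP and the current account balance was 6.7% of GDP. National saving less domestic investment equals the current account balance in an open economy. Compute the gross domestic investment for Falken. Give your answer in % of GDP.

15.8

S - I = CA (net lending to the rest of the world).
I = S - CA = 22.5 - 6.7 = 15.8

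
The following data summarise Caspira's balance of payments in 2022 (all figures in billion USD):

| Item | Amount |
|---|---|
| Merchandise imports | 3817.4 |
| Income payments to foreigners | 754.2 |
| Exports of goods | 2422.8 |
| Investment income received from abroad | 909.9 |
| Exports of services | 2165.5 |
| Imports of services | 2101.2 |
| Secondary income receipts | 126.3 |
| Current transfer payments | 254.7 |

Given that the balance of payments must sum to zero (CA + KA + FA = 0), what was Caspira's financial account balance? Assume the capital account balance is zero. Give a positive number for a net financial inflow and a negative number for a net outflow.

1303.0

Goods balance = 2422.8 - 3817.4 = -1394.6
Services balance = 2165.5 - 2101.2 = 64.3
Trade balance (goods + services) = -1394.6 + 64.3 = -1330.3
Net primary income = 909.9 - 754.2 = 155.7
Net secondary income = 126.3 - 254.7 = -128.4
Current account = -1330.3 + 155.7 + (-128.4) = -1303.0
Financial account = -(-1303.0) = 1303.0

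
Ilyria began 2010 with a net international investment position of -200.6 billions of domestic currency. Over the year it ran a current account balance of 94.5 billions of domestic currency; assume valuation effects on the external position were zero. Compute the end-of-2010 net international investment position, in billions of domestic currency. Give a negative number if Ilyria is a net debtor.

-106.1

With no valuation effects, change in NIIP = current account = 94.5
End-of-year NIIP = -200.6 + 94.5 = -106.1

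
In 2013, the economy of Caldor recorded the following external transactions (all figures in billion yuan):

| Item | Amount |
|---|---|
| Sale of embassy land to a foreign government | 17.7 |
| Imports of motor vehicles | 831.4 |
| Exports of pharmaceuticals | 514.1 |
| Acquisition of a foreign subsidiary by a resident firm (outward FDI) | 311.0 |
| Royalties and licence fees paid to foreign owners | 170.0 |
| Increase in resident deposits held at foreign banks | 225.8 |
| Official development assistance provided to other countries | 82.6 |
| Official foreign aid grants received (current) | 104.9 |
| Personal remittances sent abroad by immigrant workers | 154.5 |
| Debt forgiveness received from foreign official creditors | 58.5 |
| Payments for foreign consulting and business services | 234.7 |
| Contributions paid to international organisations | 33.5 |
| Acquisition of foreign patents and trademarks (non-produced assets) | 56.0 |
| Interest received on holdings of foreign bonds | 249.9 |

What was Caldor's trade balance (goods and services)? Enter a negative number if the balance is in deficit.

Goods: 514.1 - 831.4 = -317.3
Services: -170.0 - 234.7 = -404.7
Trade balance = -317.3 + (-404.7) = -722.0
(Excluded from the trade balance — capital account: sale of embassy land to a foreign government 17.7, debt forgiveness received from foreign official creditors 58.5, acquisition of foreign patents and trademarks (non-produced assets) 56.0; financial account: acquisition of a foreign subsidiary by a resident firm (outward FDI) 311.0, increase in resident deposits held at foreign banks 225.8; secondary income: official development assistance provided to other countries 82.6, official foreign aid grants received (current) 104.9, personal remittances sent abroad by immigrant workers 154.5, contributions paid to international organisations 33.5; primary income: interest received on holdings of foreign bonds 249.9.)

-722.0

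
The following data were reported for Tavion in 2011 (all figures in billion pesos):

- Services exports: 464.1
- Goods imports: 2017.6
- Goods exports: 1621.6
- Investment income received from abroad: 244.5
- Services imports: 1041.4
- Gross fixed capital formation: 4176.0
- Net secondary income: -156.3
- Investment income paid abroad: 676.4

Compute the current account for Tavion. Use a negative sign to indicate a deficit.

Goods balance = 1621.6 - 2017.6 = -396.0
Services balance = 464.1 - 1041.4 = -577.3
Trade balance (goods + services) = -396.0 + (-577.3) = -973.3
Net primary income = 244.5 - 676.4 = -431.9
Net secondary income = -156.3
Current account = -973.3 + (-431.9) + (-156.3) = -1561.5

-1561.5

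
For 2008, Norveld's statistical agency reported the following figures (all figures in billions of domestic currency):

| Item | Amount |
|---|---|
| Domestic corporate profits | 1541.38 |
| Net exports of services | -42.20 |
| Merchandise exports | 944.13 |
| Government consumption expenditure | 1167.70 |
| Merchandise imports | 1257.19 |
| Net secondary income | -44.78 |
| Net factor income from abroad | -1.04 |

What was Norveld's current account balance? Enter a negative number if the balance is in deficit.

Goods balance = 944.13 - 1257.19 = -313.06
Services balance = -42.20
Trade balance (goods + services) = -313.06 + (-42.20) = -355.26
Net primary income = -1.04
Net secondary income = -44.78
Current account = -355.26 + (-1.04) + (-44.78) = -401.08

-401.08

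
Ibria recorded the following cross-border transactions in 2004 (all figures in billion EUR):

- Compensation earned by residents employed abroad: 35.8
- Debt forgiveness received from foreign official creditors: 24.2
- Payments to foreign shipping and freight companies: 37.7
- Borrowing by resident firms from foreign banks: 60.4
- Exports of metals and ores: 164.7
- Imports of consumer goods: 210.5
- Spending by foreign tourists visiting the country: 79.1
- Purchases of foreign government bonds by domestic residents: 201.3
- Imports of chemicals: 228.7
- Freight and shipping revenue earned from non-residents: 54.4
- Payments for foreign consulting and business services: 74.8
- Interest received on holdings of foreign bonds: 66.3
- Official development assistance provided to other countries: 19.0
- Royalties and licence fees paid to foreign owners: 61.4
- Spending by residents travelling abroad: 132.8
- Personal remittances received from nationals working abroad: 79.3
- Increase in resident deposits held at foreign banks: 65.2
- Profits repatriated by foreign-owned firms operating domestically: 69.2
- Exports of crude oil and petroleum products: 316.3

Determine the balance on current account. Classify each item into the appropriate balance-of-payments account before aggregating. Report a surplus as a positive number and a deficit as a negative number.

Goods: -228.7 + 316.3 + 164.7 - 210.5 = 41.8
Services: 79.1 + 54.4 - 132.8 - 74.8 - 61.4 - 37.7 = -173.2
Primary income: 35.8 + 66.3 - 69.2 = 32.9
Secondary income: -19.0 + 79.3 = 60.3
Current account = 41.8 + (-173.2) + 32.9 + 60.3 = -38.2
(Excluded from the current account — capital account: debt forgiveness received from foreign official creditors 24.2; financial account: borrowing by resident firms from foreign banks 60.4, purchases of foreign government bonds by domestic residents 201.3, increase in resident deposits held at foreign banks 65.2.)

-38.2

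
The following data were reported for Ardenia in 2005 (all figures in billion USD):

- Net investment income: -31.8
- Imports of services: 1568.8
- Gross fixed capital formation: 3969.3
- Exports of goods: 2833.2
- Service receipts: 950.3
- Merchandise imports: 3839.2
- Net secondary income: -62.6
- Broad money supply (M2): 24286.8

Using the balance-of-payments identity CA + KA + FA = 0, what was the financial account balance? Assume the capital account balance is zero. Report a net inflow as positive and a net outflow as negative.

1718.9

Goods balance = 2833.2 - 3839.2 = -1006.0
Services balance = 950.3 - 1568.8 = -618.5
Trade balance (goods + services) = -1006.0 + (-618.5) = -1624.5
Net primary income = -31.8
Net secondary income = -62.6
Current account = -1624.5 + (-31.8) + (-62.6) = -1718.9
Financial account = -(-1718.9) = 1718.9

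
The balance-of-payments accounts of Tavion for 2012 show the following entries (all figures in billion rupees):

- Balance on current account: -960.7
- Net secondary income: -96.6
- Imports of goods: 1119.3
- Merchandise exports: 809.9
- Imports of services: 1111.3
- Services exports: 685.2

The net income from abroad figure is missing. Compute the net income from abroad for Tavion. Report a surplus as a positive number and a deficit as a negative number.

Current account = goods balance + services balance + net primary income + net secondary income
Sum of the known components = -832.1
Net income from abroad = CA - (known components) = -960.7 - (-832.1) = -128.6

-128.6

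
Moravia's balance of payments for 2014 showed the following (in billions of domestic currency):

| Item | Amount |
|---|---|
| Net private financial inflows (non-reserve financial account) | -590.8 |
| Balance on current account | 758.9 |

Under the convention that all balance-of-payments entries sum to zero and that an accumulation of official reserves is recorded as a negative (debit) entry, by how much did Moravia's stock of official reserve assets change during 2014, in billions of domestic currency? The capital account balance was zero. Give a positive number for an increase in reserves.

168.1

Official reserve transactions balance = -(758.9 + (-590.8)) = -168.1
An accumulation of reserves is recorded as a debit (negative entry), so the change in the stock of reserves is the negative of that balance.
Change in official reserves = -(-168.1) = 168.1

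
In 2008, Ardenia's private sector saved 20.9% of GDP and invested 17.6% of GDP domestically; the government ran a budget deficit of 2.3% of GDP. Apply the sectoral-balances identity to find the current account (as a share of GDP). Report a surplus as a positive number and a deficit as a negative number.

By the sectoral-balances identity, CA = (S_private - I) + (T - G).
Private balance = 20.9 - 17.6 = 3.3
Government balance (T - G) = -2.3
CA = 3.3 + (-2.3) = 1.0

1.0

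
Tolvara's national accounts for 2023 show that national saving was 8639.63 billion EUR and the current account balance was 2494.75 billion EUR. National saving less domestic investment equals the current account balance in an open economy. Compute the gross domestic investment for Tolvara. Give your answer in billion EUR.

I = S - CA = 8639.63 - 2494.75 = 6144.88

6144.88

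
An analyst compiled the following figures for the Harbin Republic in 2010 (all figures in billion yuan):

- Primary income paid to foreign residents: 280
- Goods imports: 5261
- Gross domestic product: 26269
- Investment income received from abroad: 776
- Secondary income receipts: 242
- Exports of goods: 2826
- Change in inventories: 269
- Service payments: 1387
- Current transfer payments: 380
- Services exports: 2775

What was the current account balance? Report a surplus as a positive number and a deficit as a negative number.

-689

Goods balance = 2826 - 5261 = -2435
Services balance = 2775 - 1387 = 1388
Trade balance (goods + services) = -2435 + 1388 = -1047
Net primary income = 776 - 280 = 496
Net secondary income = 242 - 380 = -138
Current account = -1047 + 496 + (-138) = -689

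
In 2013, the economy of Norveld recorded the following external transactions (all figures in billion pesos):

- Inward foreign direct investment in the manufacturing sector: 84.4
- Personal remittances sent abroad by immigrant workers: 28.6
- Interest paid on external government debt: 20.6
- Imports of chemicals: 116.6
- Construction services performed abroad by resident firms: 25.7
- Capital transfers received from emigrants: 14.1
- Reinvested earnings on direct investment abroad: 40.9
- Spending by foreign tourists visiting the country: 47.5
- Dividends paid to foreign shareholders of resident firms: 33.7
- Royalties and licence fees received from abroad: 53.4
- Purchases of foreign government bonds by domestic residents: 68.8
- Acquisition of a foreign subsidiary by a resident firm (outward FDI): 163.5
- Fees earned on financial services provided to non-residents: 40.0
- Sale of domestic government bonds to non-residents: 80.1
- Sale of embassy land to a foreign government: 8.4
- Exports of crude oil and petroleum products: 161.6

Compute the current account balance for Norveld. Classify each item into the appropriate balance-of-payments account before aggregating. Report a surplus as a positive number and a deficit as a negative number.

Goods: -116.6 + 161.6 = 45.0
Services: 47.5 + 25.7 + 40.0 + 53.4 = 166.6
Primary income: -20.6 - 33.7 + 40.9 = -13.4
Secondary income: -28.6
Current account = 45.0 + 166.6 + (-13.4) + (-28.6) = 169.6
(Excluded from the current account — financial account: inward foreign direct investment in the manufacturing sector 84.4, purchases of foreign government bonds by domestic residents 68.8, acquisition of a foreign subsidiary by a resident firm (outward FDI) 163.5, sale of domestic government bonds to non-residents 80.1; capital account: capital transfers received from emigrants 14.1, sale of embassy land to a foreign government 8.4.)

169.6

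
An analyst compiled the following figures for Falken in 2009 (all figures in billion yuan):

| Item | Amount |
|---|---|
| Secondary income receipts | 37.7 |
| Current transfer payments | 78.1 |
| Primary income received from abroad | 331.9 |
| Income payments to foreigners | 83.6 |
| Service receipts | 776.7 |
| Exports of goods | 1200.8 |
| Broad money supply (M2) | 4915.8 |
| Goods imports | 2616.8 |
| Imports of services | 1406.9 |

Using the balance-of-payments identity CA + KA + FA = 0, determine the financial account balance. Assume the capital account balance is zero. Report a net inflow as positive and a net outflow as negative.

1838.3

Goods balance = 1200.8 - 2616.8 = -1416.0
Services balance = 776.7 - 1406.9 = -630.2
Trade balance (goods + services) = -1416.0 + (-630.2) = -2046.2
Net primary income = 331.9 - 83.6 = 248.3
Net secondary income = 37.7 - 78.1 = -40.4
Current account = -2046.2 + 248.3 + (-40.4) = -1838.3
Financial account = -(-1838.3) = 1838.3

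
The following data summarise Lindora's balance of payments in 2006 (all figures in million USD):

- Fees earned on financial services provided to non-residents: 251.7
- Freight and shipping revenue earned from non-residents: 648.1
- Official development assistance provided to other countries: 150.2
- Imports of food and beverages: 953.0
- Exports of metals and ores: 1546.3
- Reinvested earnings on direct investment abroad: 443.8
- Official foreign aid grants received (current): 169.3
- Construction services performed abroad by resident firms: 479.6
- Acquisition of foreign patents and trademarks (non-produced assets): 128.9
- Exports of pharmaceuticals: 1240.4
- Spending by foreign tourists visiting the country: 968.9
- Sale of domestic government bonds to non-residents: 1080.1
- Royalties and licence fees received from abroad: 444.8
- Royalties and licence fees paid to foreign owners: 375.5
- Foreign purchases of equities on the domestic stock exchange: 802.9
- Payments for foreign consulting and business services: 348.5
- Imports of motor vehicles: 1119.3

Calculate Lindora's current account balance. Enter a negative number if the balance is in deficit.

Goods: 1240.4 - 1119.3 - 953.0 + 1546.3 = 714.4
Services: 444.8 - 375.5 - 348.5 + 968.9 + 648.1 + 479.6 + 251.7 = 2069.1
Primary income: 443.8
Secondary income: 169.3 - 150.2 = 19.1
Current account = 714.4 + 2069.1 + 443.8 + 19.1 = 3246.4
(Excluded from the current account — capital account: acquisition of foreign patents and trademarks (non-produced assets) 128.9; financial account: sale of domestic government bonds to non-residents 1080.1, foreign purchases of equities on the domestic stock exchange 802.9.)

3246.4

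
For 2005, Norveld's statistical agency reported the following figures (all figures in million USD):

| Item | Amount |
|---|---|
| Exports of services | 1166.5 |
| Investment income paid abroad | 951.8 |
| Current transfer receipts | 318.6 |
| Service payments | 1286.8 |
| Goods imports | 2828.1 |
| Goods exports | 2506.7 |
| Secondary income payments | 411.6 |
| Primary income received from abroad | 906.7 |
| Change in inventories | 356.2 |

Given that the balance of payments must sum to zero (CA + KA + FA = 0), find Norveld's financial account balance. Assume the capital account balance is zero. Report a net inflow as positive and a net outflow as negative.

579.8

Goods balance = 2506.7 - 2828.1 = -321.4
Services balance = 1166.5 - 1286.8 = -120.3
Trade balance (goods + services) = -321.4 + (-120.3) = -441.7
Net primary income = 906.7 - 951.8 = -45.1
Net secondary income = 318.6 - 411.6 = -93.0
Current account = -441.7 + (-45.1) + (-93.0) = -579.8
Financial account = -(-579.8) = 579.8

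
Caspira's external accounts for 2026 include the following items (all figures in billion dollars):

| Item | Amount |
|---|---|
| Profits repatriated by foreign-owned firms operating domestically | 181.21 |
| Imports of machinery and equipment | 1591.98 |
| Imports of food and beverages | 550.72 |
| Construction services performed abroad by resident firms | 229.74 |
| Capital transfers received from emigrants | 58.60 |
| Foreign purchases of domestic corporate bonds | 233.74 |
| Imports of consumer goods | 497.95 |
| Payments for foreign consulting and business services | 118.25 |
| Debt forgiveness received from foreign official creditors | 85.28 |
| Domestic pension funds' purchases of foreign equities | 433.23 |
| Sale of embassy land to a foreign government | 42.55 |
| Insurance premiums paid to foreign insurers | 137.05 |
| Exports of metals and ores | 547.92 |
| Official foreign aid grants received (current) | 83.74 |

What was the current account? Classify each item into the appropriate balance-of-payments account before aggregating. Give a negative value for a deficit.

Goods: -1591.98 + 547.92 - 550.72 - 497.95 = -2092.73
Services: 229.74 - 137.05 - 118.25 = -25.56
Primary income: -181.21
Secondary income: 83.74
Current account = (-2092.73) + (-25.56) + (-181.21) + 83.74 = -2215.76
(Excluded from the current account — capital account: capital transfers received from emigrants 58.60, debt forgiveness received from foreign official creditors 85.28, sale of embassy land to a foreign government 42.55; financial account: foreign purchases of domestic corporate bonds 233.74, domestic pension funds' purchases of foreign equities 433.23.)

-2215.76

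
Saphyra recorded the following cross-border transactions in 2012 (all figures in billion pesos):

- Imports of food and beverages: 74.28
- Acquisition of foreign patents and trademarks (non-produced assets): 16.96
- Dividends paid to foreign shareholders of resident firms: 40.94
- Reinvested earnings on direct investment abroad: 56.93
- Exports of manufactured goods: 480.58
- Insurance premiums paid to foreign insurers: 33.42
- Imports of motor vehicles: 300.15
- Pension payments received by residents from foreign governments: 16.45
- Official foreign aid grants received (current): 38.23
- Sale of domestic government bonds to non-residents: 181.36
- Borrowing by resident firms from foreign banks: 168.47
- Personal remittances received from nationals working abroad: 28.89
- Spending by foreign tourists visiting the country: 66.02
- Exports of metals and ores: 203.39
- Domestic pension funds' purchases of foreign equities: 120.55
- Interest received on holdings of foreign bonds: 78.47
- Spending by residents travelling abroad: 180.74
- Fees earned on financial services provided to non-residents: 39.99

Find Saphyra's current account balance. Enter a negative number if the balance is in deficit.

379.42

Goods: -74.28 + 203.39 - 300.15 + 480.58 = 309.54
Services: 66.02 + 39.99 - 180.74 - 33.42 = -108.15
Primary income: -40.94 + 78.47 + 56.93 = 94.46
Secondary income: 16.45 + 38.23 + 28.89 = 83.57
Current account = 309.54 + (-108.15) + 94.46 + 83.57 = 379.42
(Excluded from the current account — capital account: acquisition of foreign patents and trademarks (non-produced assets) 16.96; financial account: sale of domestic government bonds to non-residents 181.36, borrowing by resident firms from foreign banks 168.47, domestic pension funds' purchases of foreign equities 120.55.)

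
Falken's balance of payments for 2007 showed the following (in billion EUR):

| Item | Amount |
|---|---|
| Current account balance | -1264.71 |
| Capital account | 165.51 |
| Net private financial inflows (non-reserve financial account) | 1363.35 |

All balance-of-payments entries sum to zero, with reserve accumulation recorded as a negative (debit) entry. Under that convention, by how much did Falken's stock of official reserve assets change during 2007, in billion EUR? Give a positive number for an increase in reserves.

264.15

Official reserve transactions balance = -((-1264.71) + 165.51 + 1363.35) = -264.15
An accumulation of reserves is recorded as a debit (negative entry), so the change in the stock of reserves is the negative of that balance.
Change in official reserves = -(-264.15) = 264.15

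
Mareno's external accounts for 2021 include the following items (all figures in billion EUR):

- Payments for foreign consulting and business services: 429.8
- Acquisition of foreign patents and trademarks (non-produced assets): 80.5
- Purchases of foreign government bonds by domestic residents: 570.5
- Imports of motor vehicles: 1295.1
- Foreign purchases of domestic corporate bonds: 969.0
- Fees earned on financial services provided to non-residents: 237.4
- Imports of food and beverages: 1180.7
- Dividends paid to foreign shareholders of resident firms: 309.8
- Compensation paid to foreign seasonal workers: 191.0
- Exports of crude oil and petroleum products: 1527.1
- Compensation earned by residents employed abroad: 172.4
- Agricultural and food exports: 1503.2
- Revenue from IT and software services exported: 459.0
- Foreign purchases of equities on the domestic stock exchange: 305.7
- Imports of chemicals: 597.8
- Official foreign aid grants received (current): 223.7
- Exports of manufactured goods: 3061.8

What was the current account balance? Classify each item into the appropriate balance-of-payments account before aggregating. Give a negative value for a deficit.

3180.4

Goods: 1503.2 - 597.8 + 1527.1 - 1295.1 + 3061.8 - 1180.7 = 3018.5
Services: 459.0 + 237.4 - 429.8 = 266.6
Primary income: -191.0 + 172.4 - 309.8 = -328.4
Secondary income: 223.7
Current account = 3018.5 + 266.6 + (-328.4) + 223.7 = 3180.4
(Excluded from the current account — capital account: acquisition of foreign patents and trademarks (non-produced assets) 80.5; financial account: purchases of foreign government bonds by domestic residents 570.5, foreign purchases of domestic corporate bonds 969.0, foreign purchases of equities on the domestic stock exchange 305.7.)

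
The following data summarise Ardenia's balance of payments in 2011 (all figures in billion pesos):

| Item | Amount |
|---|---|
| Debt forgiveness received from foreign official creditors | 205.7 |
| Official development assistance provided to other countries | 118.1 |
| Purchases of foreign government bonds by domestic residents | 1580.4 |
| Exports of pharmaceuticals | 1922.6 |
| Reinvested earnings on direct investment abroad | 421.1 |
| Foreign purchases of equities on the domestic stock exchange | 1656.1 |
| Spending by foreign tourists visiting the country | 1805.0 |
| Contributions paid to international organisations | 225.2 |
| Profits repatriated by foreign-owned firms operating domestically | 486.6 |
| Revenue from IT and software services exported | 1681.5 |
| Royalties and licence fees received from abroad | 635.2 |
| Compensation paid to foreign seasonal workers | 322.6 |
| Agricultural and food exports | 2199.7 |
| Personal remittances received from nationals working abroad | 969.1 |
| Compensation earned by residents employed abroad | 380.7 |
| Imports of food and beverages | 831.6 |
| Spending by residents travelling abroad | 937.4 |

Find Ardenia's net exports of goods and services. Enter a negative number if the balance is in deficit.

6475.0

Goods: -831.6 + 2199.7 + 1922.6 = 3290.7
Services: 635.2 + 1805.0 - 937.4 + 1681.5 = 3184.3
Trade balance = 3290.7 + 3184.3 = 6475.0
(Excluded from the trade balance — capital account: debt forgiveness received from foreign official creditors 205.7; secondary income: official development assistance provided to other countries 118.1, contributions paid to international organisations 225.2, personal remittances received from nationals working abroad 969.1; financial account: purchases of foreign government bonds by domestic residents 1580.4, foreign purchases of equities on the domestic stock exchange 1656.1; primary income: reinvested earnings on direct investment abroad 421.1, profits repatriated by foreign-owned firms operating domestically 486.6, compensation paid to foreign seasonal workers 322.6, compensation earned by residents employed abroad 380.7.)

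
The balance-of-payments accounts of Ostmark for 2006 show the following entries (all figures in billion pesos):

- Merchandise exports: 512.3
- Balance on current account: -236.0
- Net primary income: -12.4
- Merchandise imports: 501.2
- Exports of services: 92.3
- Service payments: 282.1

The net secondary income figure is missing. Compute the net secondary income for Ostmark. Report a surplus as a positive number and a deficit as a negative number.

Current account = goods balance + services balance + net primary income + net secondary income
Sum of the known components = -191.1
Net secondary income = CA - (known components) = -236.0 - (-191.1) = -44.9

-44.9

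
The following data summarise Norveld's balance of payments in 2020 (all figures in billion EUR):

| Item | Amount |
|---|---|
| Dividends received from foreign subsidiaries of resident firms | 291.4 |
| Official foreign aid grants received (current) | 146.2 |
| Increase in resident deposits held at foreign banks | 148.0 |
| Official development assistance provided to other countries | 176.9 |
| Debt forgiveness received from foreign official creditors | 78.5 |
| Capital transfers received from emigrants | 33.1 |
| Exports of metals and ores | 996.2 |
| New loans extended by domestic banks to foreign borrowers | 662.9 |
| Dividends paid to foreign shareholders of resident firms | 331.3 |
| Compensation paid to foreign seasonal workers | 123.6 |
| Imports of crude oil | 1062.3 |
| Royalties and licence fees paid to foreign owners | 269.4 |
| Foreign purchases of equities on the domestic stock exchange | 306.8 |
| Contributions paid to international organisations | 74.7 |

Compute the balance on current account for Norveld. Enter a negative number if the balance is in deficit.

Goods: -1062.3 + 996.2 = -66.1
Services: -269.4
Primary income: -123.6 - 331.3 + 291.4 = -163.5
Secondary income: -176.9 - 74.7 + 146.2 = -105.4
Current account = (-66.1) + (-269.4) + (-163.5) + (-105.4) = -604.4
(Excluded from the current account — financial account: increase in resident deposits held at foreign banks 148.0, new loans extended by domestic banks to foreign borrowers 662.9, foreign purchases of equities on the domestic stock exchange 306.8; capital account: debt forgiveness received from foreign official creditors 78.5, capital transfers received from emigrants 33.1.)

-604.4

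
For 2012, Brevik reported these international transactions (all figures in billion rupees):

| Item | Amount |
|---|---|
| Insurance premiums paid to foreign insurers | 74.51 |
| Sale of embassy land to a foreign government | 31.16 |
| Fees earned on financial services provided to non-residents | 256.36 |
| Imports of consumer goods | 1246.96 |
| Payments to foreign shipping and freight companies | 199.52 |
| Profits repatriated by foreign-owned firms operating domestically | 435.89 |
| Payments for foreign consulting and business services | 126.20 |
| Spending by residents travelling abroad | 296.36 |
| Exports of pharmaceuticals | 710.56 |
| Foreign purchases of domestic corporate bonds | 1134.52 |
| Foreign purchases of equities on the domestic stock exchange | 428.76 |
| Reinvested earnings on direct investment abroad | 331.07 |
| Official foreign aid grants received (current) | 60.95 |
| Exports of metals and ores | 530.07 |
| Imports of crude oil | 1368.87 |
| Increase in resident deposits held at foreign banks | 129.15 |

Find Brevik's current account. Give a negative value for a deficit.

-1859.30

Goods: 710.56 - 1246.96 - 1368.87 + 530.07 = -1375.20
Services: -126.20 - 74.51 - 199.52 - 296.36 + 256.36 = -440.23
Primary income: -435.89 + 331.07 = -104.82
Secondary income: 60.95
Current account = (-1375.20) + (-440.23) + (-104.82) + 60.95 = -1859.30
(Excluded from the current account — capital account: sale of embassy land to a foreign government 31.16; financial account: foreign purchases of domestic corporate bonds 1134.52, foreign purchases of equities on the domestic stock exchange 428.76, increase in resident deposits held at foreign banks 129.15.)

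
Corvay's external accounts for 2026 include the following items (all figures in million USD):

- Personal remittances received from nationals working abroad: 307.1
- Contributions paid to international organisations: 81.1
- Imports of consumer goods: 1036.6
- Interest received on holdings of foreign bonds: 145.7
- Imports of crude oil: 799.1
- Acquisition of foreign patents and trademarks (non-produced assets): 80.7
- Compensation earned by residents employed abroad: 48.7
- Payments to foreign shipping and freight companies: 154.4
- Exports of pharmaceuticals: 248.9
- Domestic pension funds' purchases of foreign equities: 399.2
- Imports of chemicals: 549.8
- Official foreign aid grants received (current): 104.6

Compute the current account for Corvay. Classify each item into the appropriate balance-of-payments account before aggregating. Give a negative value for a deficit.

Goods: 248.9 - 549.8 - 1036.6 - 799.1 = -2136.6
Services: -154.4
Primary income: 48.7 + 145.7 = 194.4
Secondary income: 307.1 + 104.6 - 81.1 = 330.6
Current account = (-2136.6) + (-154.4) + 194.4 + 330.6 = -1766.0
(Excluded from the current account — capital account: acquisition of foreign patents and trademarks (non-produced assets) 80.7; financial account: domestic pension funds' purchases of foreign equities 399.2.)

-1766.0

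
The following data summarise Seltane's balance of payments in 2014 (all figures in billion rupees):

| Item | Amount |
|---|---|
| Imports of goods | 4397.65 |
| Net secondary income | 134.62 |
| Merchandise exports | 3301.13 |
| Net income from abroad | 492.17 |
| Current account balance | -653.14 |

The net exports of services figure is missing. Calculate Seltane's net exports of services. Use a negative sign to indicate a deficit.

-183.41

Current account = goods balance + services balance + net primary income + net secondary income
Sum of the known components = -469.73
Net exports of services = CA - (known components) = -653.14 - (-469.73) = -183.41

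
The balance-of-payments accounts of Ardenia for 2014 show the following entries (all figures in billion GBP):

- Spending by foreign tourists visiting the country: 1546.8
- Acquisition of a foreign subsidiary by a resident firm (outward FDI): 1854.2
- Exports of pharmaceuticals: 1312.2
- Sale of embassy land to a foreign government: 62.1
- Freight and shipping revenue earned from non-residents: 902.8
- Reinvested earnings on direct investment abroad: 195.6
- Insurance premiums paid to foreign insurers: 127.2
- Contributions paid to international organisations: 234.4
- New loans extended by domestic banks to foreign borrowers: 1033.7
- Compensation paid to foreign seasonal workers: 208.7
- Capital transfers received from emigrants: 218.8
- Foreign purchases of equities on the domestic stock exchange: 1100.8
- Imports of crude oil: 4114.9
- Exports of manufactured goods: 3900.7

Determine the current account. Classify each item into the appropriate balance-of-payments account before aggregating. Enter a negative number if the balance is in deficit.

3172.9

Goods: 1312.2 - 4114.9 + 3900.7 = 1098.0
Services: 902.8 + 1546.8 - 127.2 = 2322.4
Primary income: -208.7 + 195.6 = -13.1
Secondary income: -234.4
Current account = 1098.0 + 2322.4 + (-13.1) + (-234.4) = 3172.9
(Excluded from the current account — financial account: acquisition of a foreign subsidiary by a resident firm (outward FDI) 1854.2, new loans extended by domestic banks to foreign borrowers 1033.7, foreign purchases of equities on the domestic stock exchange 1100.8; capital account: sale of embassy land to a foreign government 62.1, capital transfers received from emigrants 218.8.)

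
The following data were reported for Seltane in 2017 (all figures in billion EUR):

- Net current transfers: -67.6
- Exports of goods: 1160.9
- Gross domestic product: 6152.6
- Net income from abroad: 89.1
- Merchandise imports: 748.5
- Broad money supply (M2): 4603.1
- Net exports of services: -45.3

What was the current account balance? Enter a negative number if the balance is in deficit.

Goods balance = 1160.9 - 748.5 = 412.4
Services balance = -45.3
Trade balance (goods + services) = 412.4 + (-45.3) = 367.1
Net primary income = 89.1
Net secondary income = -67.6
Current account = 367.1 + 89.1 + (-67.6) = 388.6

388.6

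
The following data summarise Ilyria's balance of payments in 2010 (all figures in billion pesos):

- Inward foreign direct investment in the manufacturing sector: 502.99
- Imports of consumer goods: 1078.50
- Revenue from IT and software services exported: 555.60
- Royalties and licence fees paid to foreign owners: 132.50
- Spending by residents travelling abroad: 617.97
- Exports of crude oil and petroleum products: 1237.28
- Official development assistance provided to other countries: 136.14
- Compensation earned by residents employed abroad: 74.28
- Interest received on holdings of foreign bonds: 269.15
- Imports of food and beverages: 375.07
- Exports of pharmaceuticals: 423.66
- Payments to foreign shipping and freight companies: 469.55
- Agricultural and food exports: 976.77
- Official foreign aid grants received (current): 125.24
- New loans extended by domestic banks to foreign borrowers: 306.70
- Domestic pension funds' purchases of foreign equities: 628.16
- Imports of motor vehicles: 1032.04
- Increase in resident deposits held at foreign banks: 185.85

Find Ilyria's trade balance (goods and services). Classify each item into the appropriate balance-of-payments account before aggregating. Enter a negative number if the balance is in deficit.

Goods: 1237.28 + 976.77 + 423.66 - 375.07 - 1078.50 - 1032.04 = 152.10
Services: -132.50 - 617.97 - 469.55 + 555.60 = -664.42
Trade balance = 152.10 + (-664.42) = -512.32
(Excluded from the trade balance — financial account: inward foreign direct investment in the manufacturing sector 502.99, new loans extended by domestic banks to foreign borrowers 306.70, domestic pension funds' purchases of foreign equities 628.16, increase in resident deposits held at foreign banks 185.85; secondary income: official development assistance provided to other countries 136.14, official foreign aid grants received (current) 125.24; primary income: compensation earned by residents employed abroad 74.28, interest received on holdings of foreign bonds 269.15.)

-512.32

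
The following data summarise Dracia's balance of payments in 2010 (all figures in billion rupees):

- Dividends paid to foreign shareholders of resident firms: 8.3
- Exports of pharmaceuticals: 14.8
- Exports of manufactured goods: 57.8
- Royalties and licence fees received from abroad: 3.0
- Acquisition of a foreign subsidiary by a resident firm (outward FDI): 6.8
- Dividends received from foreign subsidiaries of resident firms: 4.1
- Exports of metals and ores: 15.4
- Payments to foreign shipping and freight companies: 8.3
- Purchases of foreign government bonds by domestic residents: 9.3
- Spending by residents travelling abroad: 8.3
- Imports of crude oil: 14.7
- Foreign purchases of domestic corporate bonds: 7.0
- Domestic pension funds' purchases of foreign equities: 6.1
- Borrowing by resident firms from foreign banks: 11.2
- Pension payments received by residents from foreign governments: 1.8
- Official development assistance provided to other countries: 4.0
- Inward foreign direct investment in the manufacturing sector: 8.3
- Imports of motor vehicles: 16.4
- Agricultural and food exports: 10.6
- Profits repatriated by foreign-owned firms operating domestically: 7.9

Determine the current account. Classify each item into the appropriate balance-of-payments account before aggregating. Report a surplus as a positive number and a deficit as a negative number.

39.6

Goods: -14.7 + 15.4 + 10.6 + 14.8 - 16.4 + 57.8 = 67.5
Services: -8.3 - 8.3 + 3.0 = -13.6
Primary income: 4.1 - 8.3 - 7.9 = -12.1
Secondary income: -4.0 + 1.8 = -2.2
Current account = 67.5 + (-13.6) + (-12.1) + (-2.2) = 39.6
(Excluded from the current account — financial account: acquisition of a foreign subsidiary by a resident firm (outward FDI) 6.8, purchases of foreign government bonds by domestic residents 9.3, foreign purchases of domestic corporate bonds 7.0, domestic pension funds' purchases of foreign equities 6.1, borrowing by resident firms from foreign banks 11.2, inward foreign direct investment in the manufacturing sector 8.3.)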